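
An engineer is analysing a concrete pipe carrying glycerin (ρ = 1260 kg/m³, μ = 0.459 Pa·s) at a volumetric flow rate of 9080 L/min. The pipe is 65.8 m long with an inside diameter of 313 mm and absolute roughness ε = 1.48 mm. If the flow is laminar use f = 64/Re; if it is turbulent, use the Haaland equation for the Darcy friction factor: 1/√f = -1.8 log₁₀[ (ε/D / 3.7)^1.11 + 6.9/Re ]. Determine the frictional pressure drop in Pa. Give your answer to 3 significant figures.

ΔP ≈ 19400 Pa

Q = 9080 L/min = 9080/60000 = 0.1513 m³/s.
Cross-sectional area A = πD²/4 = π(0.313)²/4 = 0.07694 m²; mean velocity V = Q/A = 0.1513/0.07694 = 1.967 m/s.
Reynolds number Re = ρVD/μ = 1260 · 1.967 · 0.313 / 0.459 = 1690.
Re < 2300 → laminar flow, so f = 64/Re = 64/1690 = 0.03787 (the turbulent correlation is not needed).
Darcy-Weisbach: ΔP = f(L/D)(ρV²/2) = 0.03787·(65.8/0.313)·(1260·1.967²/2) = 0.03787·210.2·2437 = 1.94e+04 Pa.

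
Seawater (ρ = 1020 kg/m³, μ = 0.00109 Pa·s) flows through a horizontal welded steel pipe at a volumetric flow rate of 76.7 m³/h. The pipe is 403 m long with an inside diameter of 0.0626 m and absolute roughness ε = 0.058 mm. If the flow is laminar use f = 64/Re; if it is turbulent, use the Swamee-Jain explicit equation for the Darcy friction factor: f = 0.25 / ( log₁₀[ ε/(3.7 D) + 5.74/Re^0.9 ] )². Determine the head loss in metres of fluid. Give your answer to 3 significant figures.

Q = 76.7 m³/h = 76.7/3600 = 0.02131 m³/s.
Cross-sectional area A = πD²/4 = π(0.0626)²/4 = 0.003078 m²; mean velocity V = Q/A = 0.02131/0.003078 = 6.922 m/s.
Reynolds number Re = ρVD/μ = 1020 · 6.922 · 0.0626 / 0.00109 = 4.055e+05.
Re > 4000 → turbulent. Relative roughness ε/D = 5.8e-05/0.0626 = 0.000927. Swamee-Jain: f = 0.25/(log₁₀[0.000927/3.7 + 5.74/4.055e+05^0.9])² = 0.25/(log₁₀[0.00025 + 5.15e-05])² = 0.25/(-3.52)² = 0.02018.
Darcy-Weisbach: ΔP = f(L/D)(ρV²/2) = 0.02018·(403/0.0626)·(1020·6.922²/2) = 0.02018·6438·2.444e+04 = 3.174e+06 Pa.
Head loss h_f = ΔP/(ρg) = 3.174e+06/(1020·9.81) = 317 m.

h_f ≈ 317 m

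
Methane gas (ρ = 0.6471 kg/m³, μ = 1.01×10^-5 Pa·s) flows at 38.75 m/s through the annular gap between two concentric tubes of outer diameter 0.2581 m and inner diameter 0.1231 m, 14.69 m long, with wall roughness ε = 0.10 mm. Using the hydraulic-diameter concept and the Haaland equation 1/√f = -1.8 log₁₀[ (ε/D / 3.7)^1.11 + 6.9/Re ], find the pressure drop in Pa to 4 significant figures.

ΔP ≈ 1018 Pa

Hydraulic diameter D_h = 4A/P = D_o - D_i = 0.2581 - 0.1231 = 0.135 m.
Re = ρVD_h/μ = 0.6471·38.75·0.135/1.01e-05 = 3.352e+05.
ε/D_h = 0.0001/0.135 = 0.000741; Haaland gives 1/√f = -1.8 log₁₀[7.85e-05+2.06e-05] = 7.208, so f = 0.01925.
ΔP = f(L/D_h)(ρV²/2) = 0.01925·14.69/0.135·485.8 = 1018 Pa.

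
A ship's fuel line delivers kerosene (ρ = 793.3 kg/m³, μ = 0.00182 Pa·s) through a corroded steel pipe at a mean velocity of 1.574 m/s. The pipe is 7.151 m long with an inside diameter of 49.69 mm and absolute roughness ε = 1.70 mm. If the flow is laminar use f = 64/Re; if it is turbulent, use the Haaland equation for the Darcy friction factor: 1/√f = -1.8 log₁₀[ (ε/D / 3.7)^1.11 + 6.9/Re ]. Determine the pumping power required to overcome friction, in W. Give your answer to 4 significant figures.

P ≈ 26.50 W

Reynolds number Re = ρVD/μ = 793.3 · 1.574 · 0.04969 / 0.00182 = 3.409e+04.
Re > 4000 → turbulent. Relative roughness ε/D = 0.0017/0.04969 = 0.0342. Haaland: 1/√f = -1.8 log₁₀[(0.0342/3.7)^1.11 + 6.9/3.409e+04] = -1.8 log₁₀[0.00552 + 0.000202] = 4.036, so f = 0.06139.
Darcy-Weisbach: ΔP = f(L/D)(ρV²/2) = 0.06139·(7.151/0.04969)·(793.3·1.574²/2) = 0.06139·143.9·982.7 = 8683 Pa.
Q = V·A = 1.574·0.001939 = 0.003052 m³/s.
Pumping power P = QΔP = 0.003052·8683 = 26.502 W = 26.50 W.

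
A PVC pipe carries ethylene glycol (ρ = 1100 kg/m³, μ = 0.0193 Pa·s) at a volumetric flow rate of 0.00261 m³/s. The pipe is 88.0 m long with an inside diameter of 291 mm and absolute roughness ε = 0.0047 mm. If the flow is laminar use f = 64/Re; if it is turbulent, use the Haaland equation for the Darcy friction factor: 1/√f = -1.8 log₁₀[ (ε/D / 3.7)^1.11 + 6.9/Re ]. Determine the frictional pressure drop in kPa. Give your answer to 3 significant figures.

ΔP ≈ 0.0252 kPa

Cross-sectional area A = πD²/4 = π(0.291)²/4 = 0.06651 m²; mean velocity V = Q/A = 0.00261/0.06651 = 0.03924 m/s.
Reynolds number Re = ρVD/μ = 1100 · 0.03924 · 0.291 / 0.0193 = 650.9.
Re < 2300 → laminar flow, so f = 64/Re = 64/650.9 = 0.09833 (the turbulent correlation is not needed).
Darcy-Weisbach: ΔP = f(L/D)(ρV²/2) = 0.09833·(88/0.291)·(1100·0.03924²/2) = 0.09833·302.4·0.847 = 25.19 Pa.
ΔP = 25.19 Pa = 0.0252 kPa.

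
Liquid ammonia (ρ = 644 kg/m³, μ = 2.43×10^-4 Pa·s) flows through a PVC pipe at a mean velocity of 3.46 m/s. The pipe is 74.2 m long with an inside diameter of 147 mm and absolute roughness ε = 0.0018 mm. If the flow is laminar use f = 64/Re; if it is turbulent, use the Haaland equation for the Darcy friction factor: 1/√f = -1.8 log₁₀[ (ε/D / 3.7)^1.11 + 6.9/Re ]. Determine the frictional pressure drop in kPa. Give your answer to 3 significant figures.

Reynolds number Re = ρVD/μ = 644 · 3.46 · 0.147 / 0.000243 = 1.348e+06.
Re > 4000 → turbulent. Relative roughness ε/D = 1.8e-06/0.147 = 1.22e-05. Haaland: 1/√f = -1.8 log₁₀[(1.22e-05/3.7)^1.11 + 6.9/1.348e+06] = -1.8 log₁₀[8.26e-07 + 5.12e-06] = 9.407, so f = 0.0113.
Darcy-Weisbach: ΔP = f(L/D)(ρV²/2) = 0.0113·(74.2/0.147)·(644·3.46²/2) = 0.0113·504.8·3855 = 2.199e+04 Pa.
ΔP = 2.199e+04 Pa = 22.0 kPa.

ΔP ≈ 22.0 kPa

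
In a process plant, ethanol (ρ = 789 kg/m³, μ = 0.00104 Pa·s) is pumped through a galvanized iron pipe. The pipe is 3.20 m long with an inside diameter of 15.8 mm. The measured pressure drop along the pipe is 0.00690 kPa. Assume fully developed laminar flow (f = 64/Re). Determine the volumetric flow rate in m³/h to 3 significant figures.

For laminar flow, f = 64/Re with Re = ρVD/μ, so Darcy-Weisbach reduces to ΔP = 32μLV/D². Solving for V: V = ΔP·D²/(32μL) = 6.9·(0.0158)²/(32·0.00104·3.2) = 0.01617 m/s.
Check: Re = ρVD/μ = 789·0.01617·0.0158/0.00104 = 193.9 < 2300, so the laminar assumption holds.
Q = V·A = 0.01617·(π/4·0.0158²) = 3.171e-06 m³/s = 0.0114 m³/h.

Q ≈ 0.0114 m³/h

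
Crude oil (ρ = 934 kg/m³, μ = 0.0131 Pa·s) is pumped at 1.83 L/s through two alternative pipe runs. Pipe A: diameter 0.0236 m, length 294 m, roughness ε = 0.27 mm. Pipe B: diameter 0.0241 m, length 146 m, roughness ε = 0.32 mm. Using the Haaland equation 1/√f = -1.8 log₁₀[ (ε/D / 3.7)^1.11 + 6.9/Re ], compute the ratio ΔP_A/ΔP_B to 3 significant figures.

ΔP_A/ΔP_B ≈ 2.15

Pipe A: V = Q/A = 0.00183/0.0004374 = 4.183 m/s; Re = 7039; ε/D = 0.0114; Haaland → f = 0.04629; ΔP_A = f(L/D)(ρV²/2) = 4.713e+06 Pa.
Pipe B: V = Q/A = 0.00183/0.0004562 = 4.012 m/s; Re = 6893; ε/D = 0.0133; Haaland → f = 0.04812; ΔP_B = f(L/D)(ρV²/2) = 2.191e+06 Pa.
ΔP_A/ΔP_B = 4.713e+06/2.191e+06 = 2.15.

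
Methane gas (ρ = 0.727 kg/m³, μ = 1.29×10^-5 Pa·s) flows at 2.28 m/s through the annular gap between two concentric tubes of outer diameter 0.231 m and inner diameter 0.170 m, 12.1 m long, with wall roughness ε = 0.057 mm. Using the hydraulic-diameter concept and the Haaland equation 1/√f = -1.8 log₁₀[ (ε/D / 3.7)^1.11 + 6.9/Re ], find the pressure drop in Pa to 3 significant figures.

Hydraulic diameter D_h = 4A/P = D_o - D_i = 0.231 - 0.17 = 0.061 m.
Re = ρVD_h/μ = 0.727·2.28·0.061/1.29e-05 = 7838.
ε/D_h = 5.7e-05/0.061 = 0.000934; Haaland gives 1/√f = -1.8 log₁₀[0.000102+0.00088] = 5.414, so f = 0.03411.
ΔP = f(L/D_h)(ρV²/2) = 0.03411·12.1/0.061·1.89 = 12.79 Pa.

ΔP ≈ 12.8 Pa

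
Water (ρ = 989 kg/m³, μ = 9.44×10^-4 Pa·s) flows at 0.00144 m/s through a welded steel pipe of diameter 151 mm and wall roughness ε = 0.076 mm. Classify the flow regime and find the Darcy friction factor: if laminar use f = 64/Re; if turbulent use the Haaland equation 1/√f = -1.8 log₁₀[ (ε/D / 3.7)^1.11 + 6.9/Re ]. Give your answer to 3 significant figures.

f ≈ 0.281

Re = ρVD/μ = 989·0.00144·0.151/0.000944 = 227.8.
Re < 2300 → laminar, so f = 64/Re = 0.2809 (roughness is irrelevant in laminar flow).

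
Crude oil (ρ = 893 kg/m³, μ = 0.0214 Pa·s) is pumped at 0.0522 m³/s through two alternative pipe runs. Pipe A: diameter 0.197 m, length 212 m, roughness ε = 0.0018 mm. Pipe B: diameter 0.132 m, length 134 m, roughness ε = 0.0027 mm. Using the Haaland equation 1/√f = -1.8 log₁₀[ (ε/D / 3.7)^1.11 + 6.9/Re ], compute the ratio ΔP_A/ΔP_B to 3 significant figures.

ΔP_A/ΔP_B ≈ 0.237

Pipe A: V = Q/A = 0.0522/0.03048 = 1.713 m/s; Re = 1.408e+04; ε/D = 9.14e-06; Haaland → f = 0.02818; ΔP_A = f(L/D)(ρV²/2) = 3.972e+04 Pa.
Pipe B: V = Q/A = 0.0522/0.01368 = 3.814 m/s; Re = 2.101e+04; ε/D = 2.05e-05; Haaland → f = 0.02546; ΔP_B = f(L/D)(ρV²/2) = 1.679e+05 Pa.
ΔP_A/ΔP_B = 3.972e+04/1.679e+05 = 0.237.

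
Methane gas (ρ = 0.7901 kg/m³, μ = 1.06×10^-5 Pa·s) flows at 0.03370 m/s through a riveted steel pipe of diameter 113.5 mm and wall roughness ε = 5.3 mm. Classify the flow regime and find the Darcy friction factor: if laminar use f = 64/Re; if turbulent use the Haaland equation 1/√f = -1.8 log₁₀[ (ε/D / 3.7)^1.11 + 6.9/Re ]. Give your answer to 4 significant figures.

f ≈ 0.2245

Re = ρVD/μ = 0.7901·0.0337·0.1135/1.06e-05 = 285.1.
Re < 2300 → laminar, so f = 64/Re = 0.2245 (roughness is irrelevant in laminar flow).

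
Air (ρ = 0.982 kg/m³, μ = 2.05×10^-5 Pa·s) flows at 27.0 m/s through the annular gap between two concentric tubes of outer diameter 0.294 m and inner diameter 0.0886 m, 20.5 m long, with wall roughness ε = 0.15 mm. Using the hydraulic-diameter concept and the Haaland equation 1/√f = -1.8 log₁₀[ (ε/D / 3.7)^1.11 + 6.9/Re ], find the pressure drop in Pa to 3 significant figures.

ΔP ≈ 694 Pa

Hydraulic diameter D_h = 4A/P = D_o - D_i = 0.294 - 0.0886 = 0.2054 m.
Re = ρVD_h/μ = 0.982·27·0.2054/2.05e-05 = 2.657e+05.
ε/D_h = 0.00015/0.2054 = 0.00073; Haaland gives 1/√f = -1.8 log₁₀[7.72e-05+2.6e-05] = 7.175, so f = 0.01942.
ΔP = f(L/D_h)(ρV²/2) = 0.01942·20.5/0.2054·357.9 = 693.9 Pa.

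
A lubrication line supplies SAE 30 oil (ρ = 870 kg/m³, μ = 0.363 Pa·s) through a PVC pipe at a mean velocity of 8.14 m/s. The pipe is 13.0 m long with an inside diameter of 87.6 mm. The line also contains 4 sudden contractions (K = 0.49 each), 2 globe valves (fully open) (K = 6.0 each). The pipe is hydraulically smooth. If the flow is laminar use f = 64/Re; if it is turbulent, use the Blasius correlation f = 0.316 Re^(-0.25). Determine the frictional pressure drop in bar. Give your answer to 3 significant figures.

ΔP ≈ 5.63 bar

Reynolds number Re = ρVD/μ = 870 · 8.14 · 0.0876 / 0.363 = 1709.
Re < 2300 → laminar flow, so f = 64/Re = 64/1709 = 0.03745 (the turbulent correlation is not needed).
Total minor-loss coefficient ΣK = 4·0.49 + 2·6 = 14.
ΔP = [f·L/D + ΣK]·(ρV²/2) = [0.03745·13/0.0876 + 14]·(870·8.14²/2) = [5.557 + 14]·2.882e+04 = 5.626e+05 Pa.
ΔP = 5.626e+05 Pa = 5.63 bar.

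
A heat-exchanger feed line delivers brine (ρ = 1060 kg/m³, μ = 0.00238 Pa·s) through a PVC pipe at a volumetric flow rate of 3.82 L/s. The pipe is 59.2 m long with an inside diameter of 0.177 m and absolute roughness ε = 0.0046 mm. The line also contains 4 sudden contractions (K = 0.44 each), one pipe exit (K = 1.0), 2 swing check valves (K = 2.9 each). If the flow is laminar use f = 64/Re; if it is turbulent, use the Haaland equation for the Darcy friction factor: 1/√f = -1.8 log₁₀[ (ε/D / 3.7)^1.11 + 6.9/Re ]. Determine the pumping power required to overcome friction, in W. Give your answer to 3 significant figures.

P ≈ 0.895 W

Q = 3.82 L/s = 3.82/1000 = 0.00382 m³/s.
Cross-sectional area A = πD²/4 = π(0.177)²/4 = 0.02461 m²; mean velocity V = Q/A = 0.00382/0.02461 = 0.1552 m/s.
Reynolds number Re = ρVD/μ = 1060 · 0.1552 · 0.177 / 0.00238 = 1.224e+04.
Re > 4000 → turbulent. Relative roughness ε/D = 4.6e-06/0.177 = 2.6e-05. Haaland: 1/√f = -1.8 log₁₀[(2.6e-05/3.7)^1.11 + 6.9/1.224e+04] = -1.8 log₁₀[1.9e-06 + 0.000564] = 5.845, so f = 0.02927.
Total minor-loss coefficient ΣK = 4·0.44 + 1·1 + 2·2.9 = 8.56.
ΔP = [f·L/D + ΣK]·(ρV²/2) = [0.02927·59.2/0.177 + 8.56]·(1060·0.1552²/2) = [9.789 + 8.56]·12.77 = 234.4 Pa.
Pumping power P = QΔP = 0.00382·234.4 = 0.8954 W = 0.895 W.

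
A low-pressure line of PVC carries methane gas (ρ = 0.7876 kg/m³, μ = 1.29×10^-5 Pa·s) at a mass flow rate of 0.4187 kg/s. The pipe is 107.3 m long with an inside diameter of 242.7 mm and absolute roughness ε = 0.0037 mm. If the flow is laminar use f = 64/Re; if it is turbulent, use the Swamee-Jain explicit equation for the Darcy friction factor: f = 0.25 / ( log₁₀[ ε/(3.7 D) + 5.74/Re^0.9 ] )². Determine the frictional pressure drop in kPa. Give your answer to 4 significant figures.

A = πD²/4 = π(0.2427)²/4 = 0.04626 m²; mean velocity V = ṁ/(ρA) = 0.4187/(0.7876 · 0.04626) = 11.49 m/s.
Reynolds number Re = ρVD/μ = 0.7876 · 11.49 · 0.2427 / 1.29e-05 = 1.703e+05.
Re > 4000 → turbulent. Relative roughness ε/D = 3.7e-06/0.2427 = 1.52e-05. Swamee-Jain: f = 0.25/(log₁₀[1.52e-05/3.7 + 5.74/1.703e+05^0.9])² = 0.25/(log₁₀[4.12e-06 + 0.000112])² = 0.25/(-3.933)² = 0.01616.
Darcy-Weisbach: ΔP = f(L/D)(ρV²/2) = 0.01616·(107.3/0.2427)·(0.7876·11.49²/2) = 0.01616·442.1·52 = 371.5 Pa.
ΔP = 371.5 Pa = 0.3715 kPa.

ΔP ≈ 0.3715 kPa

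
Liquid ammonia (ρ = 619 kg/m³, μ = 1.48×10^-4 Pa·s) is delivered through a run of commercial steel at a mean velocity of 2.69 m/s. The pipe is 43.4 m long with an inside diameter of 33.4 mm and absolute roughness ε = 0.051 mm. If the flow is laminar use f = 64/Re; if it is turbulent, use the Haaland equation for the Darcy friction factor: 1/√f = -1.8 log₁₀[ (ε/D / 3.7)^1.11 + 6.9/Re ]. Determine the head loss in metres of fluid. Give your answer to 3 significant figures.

h_f ≈ 10.7 m

Reynolds number Re = ρVD/μ = 619 · 2.69 · 0.0334 / 0.000148 = 3.758e+05.
Re > 4000 → turbulent. Relative roughness ε/D = 5.1e-05/0.0334 = 0.00153. Haaland: 1/√f = -1.8 log₁₀[(0.00153/3.7)^1.11 + 6.9/3.758e+05] = -1.8 log₁₀[0.000175 + 1.84e-05] = 6.684, so f = 0.02238.
Darcy-Weisbach: ΔP = f(L/D)(ρV²/2) = 0.02238·(43.4/0.0334)·(619·2.69²/2) = 0.02238·1299·2240 = 6.514e+04 Pa.
Head loss h_f = ΔP/(ρg) = 6.514e+04/(619·9.81) = 10.7 m.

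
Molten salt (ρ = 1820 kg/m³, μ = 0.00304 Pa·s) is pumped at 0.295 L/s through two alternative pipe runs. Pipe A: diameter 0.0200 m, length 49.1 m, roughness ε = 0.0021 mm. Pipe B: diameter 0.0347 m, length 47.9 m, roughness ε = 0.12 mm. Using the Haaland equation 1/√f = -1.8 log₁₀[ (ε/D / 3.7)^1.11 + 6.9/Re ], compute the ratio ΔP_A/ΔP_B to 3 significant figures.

Pipe A: V = Q/A = 0.000295/0.0003142 = 0.939 m/s; Re = 1.124e+04; ε/D = 0.000105; Haaland → f = 0.03003; ΔP_A = f(L/D)(ρV²/2) = 5.916e+04 Pa.
Pipe B: V = Q/A = 0.000295/0.0009457 = 0.3119 m/s; Re = 6480; ε/D = 0.00346; Haaland → f = 0.03869; ΔP_B = f(L/D)(ρV²/2) = 4730 Pa.
ΔP_A/ΔP_B = 5.916e+04/4730 = 12.5.

ΔP_A/ΔP_B ≈ 12.5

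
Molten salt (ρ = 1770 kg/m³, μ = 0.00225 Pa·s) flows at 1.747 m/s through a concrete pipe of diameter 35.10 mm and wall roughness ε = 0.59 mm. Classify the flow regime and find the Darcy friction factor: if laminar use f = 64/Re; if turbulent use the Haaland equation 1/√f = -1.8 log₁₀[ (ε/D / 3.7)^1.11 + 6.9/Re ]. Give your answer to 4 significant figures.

Re = ρVD/μ = 1770·1.747·0.0351/0.00225 = 4.824e+04.
Re > 4000 → turbulent. ε/D = 0.00059/0.0351 = 0.0168; Haaland: 1/√f = -1.8 log₁₀[0.00251 + 0.000143] = 4.637, so f = 0.0465.

f ≈ 0.04650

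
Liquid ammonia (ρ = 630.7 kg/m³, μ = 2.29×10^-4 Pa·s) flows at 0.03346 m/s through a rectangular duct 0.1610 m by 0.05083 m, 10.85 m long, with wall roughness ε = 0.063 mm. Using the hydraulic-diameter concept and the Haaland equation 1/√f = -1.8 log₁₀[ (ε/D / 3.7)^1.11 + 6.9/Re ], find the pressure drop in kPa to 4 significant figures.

Hydraulic diameter D_h = 4A/P = 4·(0.161·0.05083)/(2·(0.161+0.05083)) = 0.03273/0.4237 = 0.07727 m.
Re = ρVD_h/μ = 630.7·0.03346·0.07727/0.000229 = 7120.
ε/D_h = 6.3e-05/0.07727 = 0.000815; Haaland gives 1/√f = -1.8 log₁₀[8.73e-05+0.000969] = 5.357, so f = 0.03484.
ΔP = f(L/D_h)(ρV²/2) = 0.03484·10.85/0.07727·0.3531 = 1.727 Pa.
ΔP = 0.001727 kPa.

ΔP ≈ 0.001727 kPa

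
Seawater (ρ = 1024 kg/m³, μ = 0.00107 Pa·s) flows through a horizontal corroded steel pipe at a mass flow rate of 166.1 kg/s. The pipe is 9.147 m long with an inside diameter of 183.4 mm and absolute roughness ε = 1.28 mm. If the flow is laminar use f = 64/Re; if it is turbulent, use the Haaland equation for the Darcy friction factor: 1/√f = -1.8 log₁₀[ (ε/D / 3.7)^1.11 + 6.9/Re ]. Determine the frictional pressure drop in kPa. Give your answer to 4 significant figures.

A = πD²/4 = π(0.1834)²/4 = 0.02642 m²; mean velocity V = ṁ/(ρA) = 166.1/(1024 · 0.02642) = 6.14 m/s.
Reynolds number Re = ρVD/μ = 1024 · 6.14 · 0.1834 / 0.00107 = 1.078e+06.
Re > 4000 → turbulent. Relative roughness ε/D = 0.00128/0.1834 = 0.00698. Haaland: 1/√f = -1.8 log₁₀[(0.00698/3.7)^1.11 + 6.9/1.078e+06] = -1.8 log₁₀[0.000946 + 6.4e-06] = 5.438, so f = 0.03382.
Darcy-Weisbach: ΔP = f(L/D)(ρV²/2) = 0.03382·(9.147/0.1834)·(1024·6.14²/2) = 0.03382·49.87·1.93e+04 = 3.256e+04 Pa.
ΔP = 3.256e+04 Pa = 32.56 kPa.

ΔP ≈ 32.56 kPa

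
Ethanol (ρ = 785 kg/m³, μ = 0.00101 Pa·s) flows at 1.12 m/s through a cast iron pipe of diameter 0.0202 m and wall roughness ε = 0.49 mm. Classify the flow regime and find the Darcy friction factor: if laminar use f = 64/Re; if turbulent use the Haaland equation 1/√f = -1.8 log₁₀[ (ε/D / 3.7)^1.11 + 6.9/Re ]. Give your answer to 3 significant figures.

f ≈ 0.0545

Re = ρVD/μ = 785·1.12·0.0202/0.00101 = 1.758e+04.
Re > 4000 → turbulent. ε/D = 0.00049/0.0202 = 0.0243; Haaland: 1/√f = -1.8 log₁₀[0.00377 + 0.000392] = 4.285, so f = 0.05446.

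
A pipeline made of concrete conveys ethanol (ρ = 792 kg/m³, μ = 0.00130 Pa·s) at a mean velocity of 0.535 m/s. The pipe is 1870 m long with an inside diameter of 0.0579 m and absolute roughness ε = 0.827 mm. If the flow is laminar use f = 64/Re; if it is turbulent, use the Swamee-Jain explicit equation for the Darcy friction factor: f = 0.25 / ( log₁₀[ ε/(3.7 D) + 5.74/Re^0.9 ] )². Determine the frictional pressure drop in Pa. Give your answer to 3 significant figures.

ΔP ≈ 169000 Pa

Reynolds number Re = ρVD/μ = 792 · 0.535 · 0.0579 / 0.0013 = 1.887e+04.
Re > 4000 → turbulent. Relative roughness ε/D = 0.000827/0.0579 = 0.0143. Swamee-Jain: f = 0.25/(log₁₀[0.0143/3.7 + 5.74/1.887e+04^0.9])² = 0.25/(log₁₀[0.00386 + 0.000814])² = 0.25/(-2.33)² = 0.04604.
Darcy-Weisbach: ΔP = f(L/D)(ρV²/2) = 0.04604·(1870/0.0579)·(792·0.535²/2) = 0.04604·3.23e+04·113.3 = 1.685e+05 Pa.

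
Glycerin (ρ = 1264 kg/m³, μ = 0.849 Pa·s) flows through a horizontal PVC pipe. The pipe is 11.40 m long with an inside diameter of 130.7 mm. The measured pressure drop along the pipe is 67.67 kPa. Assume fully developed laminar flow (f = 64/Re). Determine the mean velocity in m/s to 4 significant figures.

For laminar flow, f = 64/Re with Re = ρVD/μ, so Darcy-Weisbach reduces to ΔP = 32μLV/D². Solving for V: V = ΔP·D²/(32μL) = 6.767e+04·(0.1307)²/(32·0.849·11.4) = 3.732 m/s.
Check: Re = ρVD/μ = 1264·3.732·0.1307/0.849 = 726.3 < 2300, so the laminar assumption holds.

V ≈ 3.732 m/s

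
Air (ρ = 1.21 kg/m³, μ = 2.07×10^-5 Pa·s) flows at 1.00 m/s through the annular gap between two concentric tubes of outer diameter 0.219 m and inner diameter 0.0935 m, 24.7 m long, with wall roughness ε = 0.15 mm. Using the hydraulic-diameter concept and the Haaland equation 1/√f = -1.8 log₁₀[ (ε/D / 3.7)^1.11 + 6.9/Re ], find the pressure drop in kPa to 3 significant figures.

Hydraulic diameter D_h = 4A/P = D_o - D_i = 0.219 - 0.0935 = 0.1255 m.
Re = ρVD_h/μ = 1.21·1·0.1255/2.07e-05 = 7336.
ε/D_h = 0.00015/0.1255 = 0.0012; Haaland gives 1/√f = -1.8 log₁₀[0.000133+0.000941] = 5.344, so f = 0.03501.
ΔP = f(L/D_h)(ρV²/2) = 0.03501·24.7/0.1255·0.605 = 4.169 Pa.
ΔP = 0.00417 kPa.

ΔP ≈ 0.00417 kPa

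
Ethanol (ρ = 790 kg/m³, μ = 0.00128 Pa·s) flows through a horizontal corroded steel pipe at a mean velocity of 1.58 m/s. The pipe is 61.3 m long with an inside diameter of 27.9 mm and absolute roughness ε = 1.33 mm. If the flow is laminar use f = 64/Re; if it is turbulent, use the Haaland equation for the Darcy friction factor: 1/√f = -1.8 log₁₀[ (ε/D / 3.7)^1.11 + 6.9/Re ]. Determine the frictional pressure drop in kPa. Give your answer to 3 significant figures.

Reynolds number Re = ρVD/μ = 790 · 1.58 · 0.0279 / 0.00128 = 2.721e+04.
Re > 4000 → turbulent. Relative roughness ε/D = 0.00133/0.0279 = 0.0477. Haaland: 1/√f = -1.8 log₁₀[(0.0477/3.7)^1.11 + 6.9/2.721e+04] = -1.8 log₁₀[0.00798 + 0.000254] = 3.752, so f = 0.07105.
Darcy-Weisbach: ΔP = f(L/D)(ρV²/2) = 0.07105·(61.3/0.0279)·(790·1.58²/2) = 0.07105·2197·986.1 = 1.539e+05 Pa.
ΔP = 1.539e+05 Pa = 154 kPa.

ΔP ≈ 154 kPa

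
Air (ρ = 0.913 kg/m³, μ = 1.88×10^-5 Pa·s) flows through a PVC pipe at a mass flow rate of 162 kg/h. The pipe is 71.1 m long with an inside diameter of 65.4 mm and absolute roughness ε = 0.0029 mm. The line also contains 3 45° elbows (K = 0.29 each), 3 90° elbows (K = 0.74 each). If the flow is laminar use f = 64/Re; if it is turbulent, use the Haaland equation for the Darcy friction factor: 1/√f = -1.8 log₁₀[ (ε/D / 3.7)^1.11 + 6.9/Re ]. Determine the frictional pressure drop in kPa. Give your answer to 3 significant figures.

ΔP ≈ 2.56 kPa

ṁ = 162 kg/h = 162/3600 = 0.045 kg/s.
A = πD²/4 = π(0.0654)²/4 = 0.003359 m²; mean velocity V = ṁ/(ρA) = 0.045/(0.913 · 0.003359) = 14.67 m/s.
Reynolds number Re = ρVD/μ = 0.913 · 14.67 · 0.0654 / 1.88e-05 = 4.66e+04.
Re > 4000 → turbulent. Relative roughness ε/D = 2.9e-06/0.0654 = 4.43e-05. Haaland: 1/√f = -1.8 log₁₀[(4.43e-05/3.7)^1.11 + 6.9/4.66e+04] = -1.8 log₁₀[3.45e-06 + 0.000148] = 6.875, so f = 0.02116.
Total minor-loss coefficient ΣK = 3·0.29 + 3·0.74 = 3.09.
ΔP = [f·L/D + ΣK]·(ρV²/2) = [0.02116·71.1/0.0654 + 3.09]·(0.913·14.67²/2) = [23 + 3.09]·98.27 = 2564 Pa.
ΔP = 2564 Pa = 2.56 kPa.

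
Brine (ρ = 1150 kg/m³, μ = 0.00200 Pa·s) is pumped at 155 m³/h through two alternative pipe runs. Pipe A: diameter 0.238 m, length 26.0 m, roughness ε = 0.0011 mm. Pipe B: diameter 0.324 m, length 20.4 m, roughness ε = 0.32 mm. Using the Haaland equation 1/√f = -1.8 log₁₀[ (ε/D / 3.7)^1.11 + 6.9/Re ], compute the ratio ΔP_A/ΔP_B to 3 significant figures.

ΔP_A/ΔP_B ≈ 4.57

Pipe A: V = Q/A = 0.04306/0.04449 = 0.9678 m/s; Re = 1.324e+05; ε/D = 4.62e-06; Haaland → f = 0.01684; ΔP_A = f(L/D)(ρV²/2) = 990.9 Pa.
Pipe B: V = Q/A = 0.04306/0.08245 = 0.5222 m/s; Re = 9.729e+04; ε/D = 0.000988; Haaland → f = 0.02198; ΔP_B = f(L/D)(ρV²/2) = 217 Pa.
ΔP_A/ΔP_B = 990.9/217 = 4.57.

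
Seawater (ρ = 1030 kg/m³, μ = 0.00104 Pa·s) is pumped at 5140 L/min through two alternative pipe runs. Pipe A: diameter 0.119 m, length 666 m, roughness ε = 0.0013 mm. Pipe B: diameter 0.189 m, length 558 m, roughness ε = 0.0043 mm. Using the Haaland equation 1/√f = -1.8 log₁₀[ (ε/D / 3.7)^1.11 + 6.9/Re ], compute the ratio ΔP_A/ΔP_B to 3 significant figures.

ΔP_A/ΔP_B ≈ 11.1

Pipe A: V = Q/A = 0.08567/0.01112 = 7.702 m/s; Re = 9.078e+05; ε/D = 1.09e-05; Haaland → f = 0.01196; ΔP_A = f(L/D)(ρV²/2) = 2.046e+06 Pa.
Pipe B: V = Q/A = 0.08567/0.02806 = 3.054 m/s; Re = 5.716e+05; ε/D = 2.28e-05; Haaland → f = 0.01305; ΔP_B = f(L/D)(ρV²/2) = 1.85e+05 Pa.
ΔP_A/ΔP_B = 2.046e+06/1.85e+05 = 11.1.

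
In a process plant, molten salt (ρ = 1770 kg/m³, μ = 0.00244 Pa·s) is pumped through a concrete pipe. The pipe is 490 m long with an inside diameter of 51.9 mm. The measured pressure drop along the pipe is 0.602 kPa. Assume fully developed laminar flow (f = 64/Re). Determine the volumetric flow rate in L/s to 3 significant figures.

Q ≈ 0.0897 L/s

For laminar flow, f = 64/Re with Re = ρVD/μ, so Darcy-Weisbach reduces to ΔP = 32μLV/D². Solving for V: V = ΔP·D²/(32μL) = 602·(0.0519)²/(32·0.00244·490) = 0.04238 m/s.
Check: Re = ρVD/μ = 1770·0.04238·0.0519/0.00244 = 1596 < 2300, so the laminar assumption holds.
Q = V·A = 0.04238·(π/4·0.0519²) = 8.966e-05 m³/s = 0.0897 L/s.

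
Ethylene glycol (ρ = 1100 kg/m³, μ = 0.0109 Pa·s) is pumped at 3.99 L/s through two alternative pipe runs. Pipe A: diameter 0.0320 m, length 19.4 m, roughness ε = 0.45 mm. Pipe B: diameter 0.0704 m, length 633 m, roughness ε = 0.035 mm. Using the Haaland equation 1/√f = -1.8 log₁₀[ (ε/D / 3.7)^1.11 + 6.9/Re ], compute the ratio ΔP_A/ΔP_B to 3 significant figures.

ΔP_A/ΔP_B ≈ 2.10

Pipe A: V = Q/A = 0.00399/0.0008042 = 4.961 m/s; Re = 1.602e+04; ε/D = 0.0141; Haaland → f = 0.04552; ΔP_A = f(L/D)(ρV²/2) = 3.736e+05 Pa.
Pipe B: V = Q/A = 0.00399/0.003893 = 1.025 m/s; Re = 7282; ε/D = 0.000497; Haaland → f = 0.03427; ΔP_B = f(L/D)(ρV²/2) = 1.781e+05 Pa.
ΔP_A/ΔP_B = 3.736e+05/1.781e+05 = 2.10.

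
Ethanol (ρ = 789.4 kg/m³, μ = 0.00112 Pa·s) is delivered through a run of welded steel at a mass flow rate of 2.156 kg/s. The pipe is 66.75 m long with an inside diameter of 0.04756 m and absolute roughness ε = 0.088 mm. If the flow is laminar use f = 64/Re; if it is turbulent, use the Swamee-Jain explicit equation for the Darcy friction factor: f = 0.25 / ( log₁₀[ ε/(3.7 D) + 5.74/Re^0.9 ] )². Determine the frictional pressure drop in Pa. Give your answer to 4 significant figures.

A = πD²/4 = π(0.04756)²/4 = 0.001777 m²; mean velocity V = ṁ/(ρA) = 2.156/(789.4 · 0.001777) = 1.537 m/s.
Reynolds number Re = ρVD/μ = 789.4 · 1.537 · 0.04756 / 0.00112 = 5.153e+04.
Re > 4000 → turbulent. Relative roughness ε/D = 8.8e-05/0.04756 = 0.00185. Swamee-Jain: f = 0.25/(log₁₀[0.00185/3.7 + 5.74/5.153e+04^0.9])² = 0.25/(log₁₀[0.0005 + 0.00033])² = 0.25/(-3.081)² = 0.02634.
Darcy-Weisbach: ΔP = f(L/D)(ρV²/2) = 0.02634·(66.75/0.04756)·(789.4·1.537²/2) = 0.02634·1403·932.9 = 3.448e+04 Pa.

ΔP ≈ 34480 Pa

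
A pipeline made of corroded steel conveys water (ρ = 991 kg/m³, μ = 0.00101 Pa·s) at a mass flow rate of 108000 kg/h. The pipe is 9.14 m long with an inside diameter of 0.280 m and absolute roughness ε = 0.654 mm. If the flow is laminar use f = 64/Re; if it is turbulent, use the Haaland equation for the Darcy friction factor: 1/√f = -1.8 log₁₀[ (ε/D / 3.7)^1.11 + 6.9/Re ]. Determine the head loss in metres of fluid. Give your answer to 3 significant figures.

ṁ = 108000 kg/h = 108000/3600 = 30 kg/s.
A = πD²/4 = π(0.28)²/4 = 0.06158 m²; mean velocity V = ṁ/(ρA) = 30/(991 · 0.06158) = 0.4916 m/s.
Reynolds number Re = ρVD/μ = 991 · 0.4916 · 0.28 / 0.00101 = 1.351e+05.
Re > 4000 → turbulent. Relative roughness ε/D = 0.000654/0.28 = 0.00234. Haaland: 1/√f = -1.8 log₁₀[(0.00234/3.7)^1.11 + 6.9/1.351e+05] = -1.8 log₁₀[0.000281 + 5.11e-05] = 6.262, so f = 0.0255.
Darcy-Weisbach: ΔP = f(L/D)(ρV²/2) = 0.0255·(9.14/0.28)·(991·0.4916²/2) = 0.0255·32.64·119.8 = 99.68 Pa.
Head loss h_f = ΔP/(ρg) = 99.68/(991·9.81) = 0.0103 m.

h_f ≈ 0.0103 m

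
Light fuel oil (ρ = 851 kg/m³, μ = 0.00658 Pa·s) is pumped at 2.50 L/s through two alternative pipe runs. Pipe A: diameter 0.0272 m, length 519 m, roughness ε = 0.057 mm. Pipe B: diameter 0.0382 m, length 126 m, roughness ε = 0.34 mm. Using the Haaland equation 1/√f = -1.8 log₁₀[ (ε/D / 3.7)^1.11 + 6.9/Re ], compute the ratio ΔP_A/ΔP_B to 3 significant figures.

Pipe A: V = Q/A = 0.0025/0.0005811 = 4.302 m/s; Re = 1.514e+04; ε/D = 0.0021; Haaland → f = 0.03107; ΔP_A = f(L/D)(ρV²/2) = 4.669e+06 Pa.
Pipe B: V = Q/A = 0.0025/0.001146 = 2.181 m/s; Re = 1.078e+04; ε/D = 0.0089; Haaland → f = 0.04154; ΔP_B = f(L/D)(ρV²/2) = 2.774e+05 Pa.
ΔP_A/ΔP_B = 4.669e+06/2.774e+05 = 16.8.

ΔP_A/ΔP_B ≈ 16.8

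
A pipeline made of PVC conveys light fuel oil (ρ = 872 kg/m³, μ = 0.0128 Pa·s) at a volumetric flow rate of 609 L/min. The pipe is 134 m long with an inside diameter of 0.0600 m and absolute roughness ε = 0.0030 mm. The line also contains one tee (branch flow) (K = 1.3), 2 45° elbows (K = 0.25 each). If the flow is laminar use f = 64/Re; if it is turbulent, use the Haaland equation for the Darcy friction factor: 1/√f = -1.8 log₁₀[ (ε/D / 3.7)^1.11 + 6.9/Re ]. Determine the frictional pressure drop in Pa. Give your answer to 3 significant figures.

ΔP ≈ 361000 Pa

Q = 609 L/min = 609/60000 = 0.01015 m³/s.
Cross-sectional area A = πD²/4 = π(0.06)²/4 = 0.002827 m²; mean velocity V = Q/A = 0.01015/0.002827 = 3.59 m/s.
Reynolds number Re = ρVD/μ = 872 · 3.59 · 0.06 / 0.0128 = 1.467e+04.
Re > 4000 → turbulent. Relative roughness ε/D = 3e-06/0.06 = 5e-05. Haaland: 1/√f = -1.8 log₁₀[(5e-05/3.7)^1.11 + 6.9/1.467e+04] = -1.8 log₁₀[3.94e-06 + 0.00047] = 5.983, so f = 0.02793.
Total minor-loss coefficient ΣK = 1·1.3 + 2·0.25 = 1.8.
ΔP = [f·L/D + ΣK]·(ρV²/2) = [0.02793·134/0.06 + 1.8]·(872·3.59²/2) = [62.38 + 1.8]·5619 = 3.606e+05 Pa.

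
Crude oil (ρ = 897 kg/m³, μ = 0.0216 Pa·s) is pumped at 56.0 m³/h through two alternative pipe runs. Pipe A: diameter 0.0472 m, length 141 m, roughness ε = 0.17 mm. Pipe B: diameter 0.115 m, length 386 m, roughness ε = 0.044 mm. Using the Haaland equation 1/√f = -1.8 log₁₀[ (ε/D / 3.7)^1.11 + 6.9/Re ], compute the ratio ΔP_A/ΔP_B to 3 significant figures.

Pipe A: V = Q/A = 0.01556/0.00175 = 8.89 m/s; Re = 1.743e+04; ε/D = 0.0036; Haaland → f = 0.03273; ΔP_A = f(L/D)(ρV²/2) = 3.466e+06 Pa.
Pipe B: V = Q/A = 0.01556/0.01039 = 1.498 m/s; Re = 7152; ε/D = 0.000383; Haaland → f = 0.03432; ΔP_B = f(L/D)(ρV²/2) = 1.159e+05 Pa.
ΔP_A/ΔP_B = 3.466e+06/1.159e+05 = 29.9.

ΔP_A/ΔP_B ≈ 29.9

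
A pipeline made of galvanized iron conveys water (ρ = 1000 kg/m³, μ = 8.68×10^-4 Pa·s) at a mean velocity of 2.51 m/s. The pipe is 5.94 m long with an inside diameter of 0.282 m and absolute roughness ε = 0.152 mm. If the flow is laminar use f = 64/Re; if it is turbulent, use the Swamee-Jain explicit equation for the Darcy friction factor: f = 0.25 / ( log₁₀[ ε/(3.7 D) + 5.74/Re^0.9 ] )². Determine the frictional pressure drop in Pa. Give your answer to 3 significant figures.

ΔP ≈ 1170 Pa

Reynolds number Re = ρVD/μ = 1000 · 2.51 · 0.282 / 0.000868 = 8.155e+05.
Re > 4000 → turbulent. Relative roughness ε/D = 0.000152/0.282 = 0.000539. Swamee-Jain: f = 0.25/(log₁₀[0.000539/3.7 + 5.74/8.155e+05^0.9])² = 0.25/(log₁₀[0.000146 + 2.75e-05])² = 0.25/(-3.762)² = 0.01767.
Darcy-Weisbach: ΔP = f(L/D)(ρV²/2) = 0.01767·(5.94/0.282)·(1000·2.51²/2) = 0.01767·21.06·3150 = 1172 Pa.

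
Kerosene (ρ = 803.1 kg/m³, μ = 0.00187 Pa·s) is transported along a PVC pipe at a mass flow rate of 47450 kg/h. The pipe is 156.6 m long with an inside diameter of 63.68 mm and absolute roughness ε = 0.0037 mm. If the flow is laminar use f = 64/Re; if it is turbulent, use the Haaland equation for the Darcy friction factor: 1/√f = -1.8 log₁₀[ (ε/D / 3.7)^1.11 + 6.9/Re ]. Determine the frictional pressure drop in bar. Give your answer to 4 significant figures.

ṁ = 47450 kg/h = 47450/3600 = 13.18 kg/s.
A = πD²/4 = π(0.06368)²/4 = 0.003185 m²; mean velocity V = ṁ/(ρA) = 13.18/(803.1 · 0.003185) = 5.153 m/s.
Reynolds number Re = ρVD/μ = 803.1 · 5.153 · 0.06368 / 0.00187 = 1.409e+05.
Re > 4000 → turbulent. Relative roughness ε/D = 3.7e-06/0.06368 = 5.81e-05. Haaland: 1/√f = -1.8 log₁₀[(5.81e-05/3.7)^1.11 + 6.9/1.409e+05] = -1.8 log₁₀[4.65e-06 + 4.9e-05] = 7.687, so f = 0.01692.
Darcy-Weisbach: ΔP = f(L/D)(ρV²/2) = 0.01692·(156.6/0.06368)·(803.1·5.153²/2) = 0.01692·2459·1.066e+04 = 4.437e+05 Pa.
ΔP = 4.437e+05 Pa = 4.437 bar.

ΔP ≈ 4.437 bar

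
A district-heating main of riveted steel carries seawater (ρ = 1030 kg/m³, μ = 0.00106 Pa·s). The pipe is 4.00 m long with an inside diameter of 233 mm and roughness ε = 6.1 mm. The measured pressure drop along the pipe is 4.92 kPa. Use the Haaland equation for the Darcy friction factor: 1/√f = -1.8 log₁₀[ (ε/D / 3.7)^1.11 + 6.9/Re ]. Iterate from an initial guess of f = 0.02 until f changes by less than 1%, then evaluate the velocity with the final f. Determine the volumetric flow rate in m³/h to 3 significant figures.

Rearranging Darcy-Weisbach: V = √(2·ΔP·D/(f·L·ρ)). With ε/D = 0.0061/0.233 = 0.0262, iterate starting from f = 0.02:
  f = 0.02 → V = √(2·4920·0.233/(0.02·4·1030)) = 5.275 m/s; Re = ρVD/μ = 1.194e+06; f → 0.05421
  f = 0.05421 → V = 3.204 m/s; Re = 7.254e+05; f → 0.05423
Converged (Δf/f < 1%). With the final f = 0.05423: V = √(2·4920·0.233/(0.05423·4·1030)) = 3.203 m/s.
Q = V·A = 3.203·(π/4·0.233²) = 0.1366 m³/s = 492 m³/h.

Q ≈ 492 m³/h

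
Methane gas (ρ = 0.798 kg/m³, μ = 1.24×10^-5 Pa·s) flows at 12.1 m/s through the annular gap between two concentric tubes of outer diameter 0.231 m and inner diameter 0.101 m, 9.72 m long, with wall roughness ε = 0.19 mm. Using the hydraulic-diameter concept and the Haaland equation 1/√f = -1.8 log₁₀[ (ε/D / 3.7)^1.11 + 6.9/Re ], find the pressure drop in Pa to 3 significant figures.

Hydraulic diameter D_h = 4A/P = D_o - D_i = 0.231 - 0.101 = 0.13 m.
Re = ρVD_h/μ = 0.798·12.1·0.13/1.24e-05 = 1.012e+05.
ε/D_h = 0.00019/0.13 = 0.00146; Haaland gives 1/√f = -1.8 log₁₀[0.000167+6.82e-05] = 6.532, so f = 0.02344.
ΔP = f(L/D_h)(ρV²/2) = 0.02344·9.72/0.13·58.42 = 102.4 Pa.

ΔP ≈ 102 Pa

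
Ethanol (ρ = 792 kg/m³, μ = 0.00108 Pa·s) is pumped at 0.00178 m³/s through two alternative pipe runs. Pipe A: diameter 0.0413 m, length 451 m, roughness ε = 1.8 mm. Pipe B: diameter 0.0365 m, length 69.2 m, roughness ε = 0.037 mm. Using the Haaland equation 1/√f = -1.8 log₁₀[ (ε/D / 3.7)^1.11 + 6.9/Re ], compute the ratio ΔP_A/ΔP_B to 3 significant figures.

Pipe A: V = Q/A = 0.00178/0.00134 = 1.329 m/s; Re = 4.024e+04; ε/D = 0.0436; Haaland → f = 0.06797; ΔP_A = f(L/D)(ρV²/2) = 5.189e+05 Pa.
Pipe B: V = Q/A = 0.00178/0.001046 = 1.701 m/s; Re = 4.553e+04; ε/D = 0.00101; Haaland → f = 0.02407; ΔP_B = f(L/D)(ρV²/2) = 5.23e+04 Pa.
ΔP_A/ΔP_B = 5.189e+05/5.23e+04 = 9.92.

ΔP_A/ΔP_B ≈ 9.92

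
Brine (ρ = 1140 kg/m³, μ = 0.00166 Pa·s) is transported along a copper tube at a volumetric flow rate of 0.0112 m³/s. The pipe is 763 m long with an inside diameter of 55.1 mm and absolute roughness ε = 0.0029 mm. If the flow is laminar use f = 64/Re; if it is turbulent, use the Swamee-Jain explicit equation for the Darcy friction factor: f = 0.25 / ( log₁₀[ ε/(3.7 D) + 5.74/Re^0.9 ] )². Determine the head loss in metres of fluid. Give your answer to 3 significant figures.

h_f ≈ 254 m

Cross-sectional area A = πD²/4 = π(0.0551)²/4 = 0.002384 m²; mean velocity V = Q/A = 0.0112/0.002384 = 4.697 m/s.
Reynolds number Re = ρVD/μ = 1140 · 4.697 · 0.0551 / 0.00166 = 1.777e+05.
Re > 4000 → turbulent. Relative roughness ε/D = 2.9e-06/0.0551 = 5.26e-05. Swamee-Jain: f = 0.25/(log₁₀[5.26e-05/3.7 + 5.74/1.777e+05^0.9])² = 0.25/(log₁₀[1.42e-05 + 0.000108])² = 0.25/(-3.912)² = 0.01633.
Darcy-Weisbach: ΔP = f(L/D)(ρV²/2) = 0.01633·(763/0.0551)·(1140·4.697²/2) = 0.01633·1.385e+04·1.258e+04 = 2.844e+06 Pa.
Head loss h_f = ΔP/(ρg) = 2.844e+06/(1140·9.81) = 254 m.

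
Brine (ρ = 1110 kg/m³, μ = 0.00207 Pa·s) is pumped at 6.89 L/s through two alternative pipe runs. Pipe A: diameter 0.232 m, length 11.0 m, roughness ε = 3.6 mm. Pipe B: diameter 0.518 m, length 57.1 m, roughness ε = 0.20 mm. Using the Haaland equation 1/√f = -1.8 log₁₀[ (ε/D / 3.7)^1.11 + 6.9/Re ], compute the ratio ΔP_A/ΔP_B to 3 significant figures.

Pipe A: V = Q/A = 0.00689/0.04227 = 0.163 m/s; Re = 2.028e+04; ε/D = 0.0155; Haaland → f = 0.04641; ΔP_A = f(L/D)(ρV²/2) = 32.44 Pa.
Pipe B: V = Q/A = 0.00689/0.2107 = 0.03269 m/s; Re = 9081; ε/D = 0.000386; Haaland → f = 0.03216; ΔP_B = f(L/D)(ρV²/2) = 2.103 Pa.
ΔP_A/ΔP_B = 32.44/2.103 = 15.4.

ΔP_A/ΔP_B ≈ 15.4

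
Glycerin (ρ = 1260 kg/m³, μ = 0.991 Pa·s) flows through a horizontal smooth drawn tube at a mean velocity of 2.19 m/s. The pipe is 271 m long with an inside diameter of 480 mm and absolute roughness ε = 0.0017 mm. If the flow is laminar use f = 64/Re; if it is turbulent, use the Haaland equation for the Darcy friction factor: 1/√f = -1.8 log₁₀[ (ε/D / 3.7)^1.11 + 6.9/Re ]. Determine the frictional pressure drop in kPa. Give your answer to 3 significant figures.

ΔP ≈ 81.7 kPa

Reynolds number Re = ρVD/μ = 1260 · 2.19 · 0.48 / 0.991 = 1337.
Re < 2300 → laminar flow, so f = 64/Re = 64/1337 = 0.04788 (the turbulent correlation is not needed).
Darcy-Weisbach: ΔP = f(L/D)(ρV²/2) = 0.04788·(271/0.48)·(1260·2.19²/2) = 0.04788·564.6·3022 = 8.169e+04 Pa.
ΔP = 8.169e+04 Pa = 81.7 kPa.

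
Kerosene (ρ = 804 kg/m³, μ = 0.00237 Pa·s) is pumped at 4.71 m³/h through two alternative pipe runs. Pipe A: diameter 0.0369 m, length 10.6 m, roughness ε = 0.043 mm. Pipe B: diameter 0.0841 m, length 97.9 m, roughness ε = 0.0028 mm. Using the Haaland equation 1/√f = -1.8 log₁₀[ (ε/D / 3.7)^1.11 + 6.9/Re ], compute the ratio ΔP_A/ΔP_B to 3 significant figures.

Pipe A: V = Q/A = 0.001308/0.001069 = 1.223 m/s; Re = 1.531e+04; ε/D = 0.00117; Haaland → f = 0.02947; ΔP_A = f(L/D)(ρV²/2) = 5093 Pa.
Pipe B: V = Q/A = 0.001308/0.005555 = 0.2355 m/s; Re = 6720; ε/D = 3.33e-05; Haaland → f = 0.03458; ΔP_B = f(L/D)(ρV²/2) = 897.7 Pa.
ΔP_A/ΔP_B = 5093/897.7 = 5.67.

ΔP_A/ΔP_B ≈ 5.67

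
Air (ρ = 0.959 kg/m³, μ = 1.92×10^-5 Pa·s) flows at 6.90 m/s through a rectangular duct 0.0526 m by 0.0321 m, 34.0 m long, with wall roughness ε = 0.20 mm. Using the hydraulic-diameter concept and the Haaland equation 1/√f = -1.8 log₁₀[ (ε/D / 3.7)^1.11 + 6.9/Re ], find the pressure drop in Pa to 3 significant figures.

ΔP ≈ 697 Pa

Hydraulic diameter D_h = 4A/P = 4·(0.0526·0.0321)/(2·(0.0526+0.0321)) = 0.006754/0.1694 = 0.03987 m.
Re = ρVD_h/μ = 0.959·6.9·0.03987/1.92e-05 = 1.374e+04.
ε/D_h = 0.0002/0.03987 = 0.00502; Haaland gives 1/√f = -1.8 log₁₀[0.000656+0.000502] = 5.285, so f = 0.0358.
ΔP = f(L/D_h)(ρV²/2) = 0.0358·34/0.03987·22.83 = 696.9 Pa.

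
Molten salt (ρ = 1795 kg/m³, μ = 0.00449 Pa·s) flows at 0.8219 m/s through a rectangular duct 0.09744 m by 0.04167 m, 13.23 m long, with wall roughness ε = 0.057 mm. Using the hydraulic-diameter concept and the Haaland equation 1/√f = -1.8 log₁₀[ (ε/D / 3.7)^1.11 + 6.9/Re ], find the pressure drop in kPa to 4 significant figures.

ΔP ≈ 3.821 kPa

Hydraulic diameter D_h = 4A/P = 4·(0.09744·0.04167)/(2·(0.09744+0.04167)) = 0.01624/0.2782 = 0.05838 m.
Re = ρVD_h/μ = 1795·0.8219·0.05838/0.00449 = 1.918e+04.
ε/D_h = 5.7e-05/0.05838 = 0.000976; Haaland gives 1/√f = -1.8 log₁₀[0.000107+0.00036] = 5.996, so f = 0.02781.
ΔP = f(L/D_h)(ρV²/2) = 0.02781·13.23/0.05838·606.3 = 3821 Pa.
ΔP = 3.821 kPa.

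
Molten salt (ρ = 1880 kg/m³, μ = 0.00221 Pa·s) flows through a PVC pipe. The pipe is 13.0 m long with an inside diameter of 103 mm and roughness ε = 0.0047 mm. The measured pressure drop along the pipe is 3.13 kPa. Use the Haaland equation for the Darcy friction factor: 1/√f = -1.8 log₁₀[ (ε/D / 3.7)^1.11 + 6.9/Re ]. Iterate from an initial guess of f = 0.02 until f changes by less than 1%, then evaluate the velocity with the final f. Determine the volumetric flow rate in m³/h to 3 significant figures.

Rearranging Darcy-Weisbach: V = √(2·ΔP·D/(f·L·ρ)). With ε/D = 4.7e-06/0.103 = 4.56e-05, iterate starting from f = 0.02:
  f = 0.02 → V = √(2·3130·0.103/(0.02·13·1880)) = 1.149 m/s; Re = ρVD/μ = 1.006e+05; f → 0.01799
  f = 0.01799 → V = 1.211 m/s; Re = 1.061e+05; f → 0.0178
  f = 0.0178 → V = 1.217 m/s; Re = 1.067e+05; f → 0.01778
Converged (Δf/f < 1%). With the final f = 0.01778: V = √(2·3130·0.103/(0.01778·13·1880)) = 1.218 m/s.
Q = V·A = 1.218·(π/4·0.103²) = 0.01015 m³/s = 36.5 m³/h.

Q ≈ 36.5 m³/h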